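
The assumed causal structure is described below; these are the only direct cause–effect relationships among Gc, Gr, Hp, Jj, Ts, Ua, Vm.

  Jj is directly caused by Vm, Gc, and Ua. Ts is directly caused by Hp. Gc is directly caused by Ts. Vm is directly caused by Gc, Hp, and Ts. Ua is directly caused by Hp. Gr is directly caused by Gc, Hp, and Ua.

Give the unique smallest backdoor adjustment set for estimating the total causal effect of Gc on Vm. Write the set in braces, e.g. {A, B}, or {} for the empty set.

Variables eligible for adjustment (non-descendants of Gc, excluding Gc and Vm): {Hp, Ts, Ua}.
Backdoor paths from Gc to Vm:
  P1: Gc <- Ts <- Hp -> Ua -> Jj <- Vm
  P2: Gc <- Ts <- Hp -> Vm
  P3: Gc <- Ts <- Hp -> Gr <- Ua -> Jj <- Vm
  P4: Gc <- Ts -> Vm
The empty set is not sufficient: P2 (Gc <- Ts <- Hp -> Vm) has no collider blocking it and no conditioned non-collider, so it is open.
Try {Ts}:
  P1: blocked at chain node Ts ∈ conditioning set.
  P2: blocked at chain node Ts ∈ conditioning set.
  P3: blocked at chain node Ts ∈ conditioning set.
  P4: blocked at fork node Ts ∈ conditioning set.
{Ts} contains no descendant of Gc and blocks every backdoor path.
No other singleton works — e.g. {Hp} leaves P4 open — so {Ts} is the unique smallest valid adjustment set.

{Ts}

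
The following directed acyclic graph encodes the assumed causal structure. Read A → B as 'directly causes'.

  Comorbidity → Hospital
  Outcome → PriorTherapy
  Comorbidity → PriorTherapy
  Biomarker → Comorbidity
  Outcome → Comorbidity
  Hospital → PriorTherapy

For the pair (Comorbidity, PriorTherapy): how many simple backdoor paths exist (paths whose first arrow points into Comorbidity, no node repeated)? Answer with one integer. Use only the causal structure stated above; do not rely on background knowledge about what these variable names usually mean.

1

A backdoor path from Comorbidity to PriorTherapy is any simple undirected path whose first edge points into Comorbidity (i.e. leaves Comorbidity via a parent).
Parents of Comorbidity: {Biomarker, Outcome}.
Enumerating:
  P1: Comorbidity <- Outcome -> PriorTherapy
That exhausts the simple backdoor paths. Count: 1.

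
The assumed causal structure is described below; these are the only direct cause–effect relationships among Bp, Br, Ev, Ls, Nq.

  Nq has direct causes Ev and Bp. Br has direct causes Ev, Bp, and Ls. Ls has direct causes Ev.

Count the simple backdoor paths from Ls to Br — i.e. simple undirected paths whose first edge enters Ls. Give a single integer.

A backdoor path from Ls to Br is any simple undirected path whose first edge points into Ls (i.e. leaves Ls via a parent).
Parents of Ls: {Ev}.
Enumerating:
  P1: Ls <- Ev -> Nq <- Bp -> Br
  P2: Ls <- Ev -> Br
That exhausts the simple backdoor paths. Count: 2.

2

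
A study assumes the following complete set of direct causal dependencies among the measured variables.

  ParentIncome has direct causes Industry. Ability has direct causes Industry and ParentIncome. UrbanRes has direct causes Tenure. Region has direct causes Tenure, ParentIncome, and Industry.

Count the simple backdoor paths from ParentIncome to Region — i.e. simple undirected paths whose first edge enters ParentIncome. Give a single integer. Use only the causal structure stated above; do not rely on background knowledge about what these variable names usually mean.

1

A backdoor path from ParentIncome to Region is any simple undirected path whose first edge points into ParentIncome (i.e. leaves ParentIncome via a parent).
Parents of ParentIncome: {Industry}.
Enumerating:
  P1: ParentIncome <- Industry -> Region
That exhausts the simple backdoor paths. Count: 1.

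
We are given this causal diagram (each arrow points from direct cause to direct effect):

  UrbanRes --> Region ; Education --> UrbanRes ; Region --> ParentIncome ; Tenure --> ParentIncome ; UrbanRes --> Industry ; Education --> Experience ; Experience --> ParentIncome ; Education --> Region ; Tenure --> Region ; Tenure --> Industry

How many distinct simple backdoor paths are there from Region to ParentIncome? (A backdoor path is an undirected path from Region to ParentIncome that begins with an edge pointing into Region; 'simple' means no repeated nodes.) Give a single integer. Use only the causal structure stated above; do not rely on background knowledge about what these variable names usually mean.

6

A backdoor path from Region to ParentIncome is any simple undirected path whose first edge points into Region (i.e. leaves Region via a parent).
Parents of Region: {Education, Tenure, UrbanRes}.
Enumerating:
  P1: Region <- Tenure -> Industry <- UrbanRes <- Education -> Experience -> ParentIncome
  P2: Region <- Tenure -> ParentIncome
  P3: Region <- Education -> UrbanRes -> Industry <- Tenure -> ParentIncome
  P4: Region <- Education -> Experience -> ParentIncome
  P5: Region <- UrbanRes <- Education -> Experience -> ParentIncome
  P6: Region <- UrbanRes -> Industry <- Tenure -> ParentIncome
That exhausts the simple backdoor paths. Count: 6.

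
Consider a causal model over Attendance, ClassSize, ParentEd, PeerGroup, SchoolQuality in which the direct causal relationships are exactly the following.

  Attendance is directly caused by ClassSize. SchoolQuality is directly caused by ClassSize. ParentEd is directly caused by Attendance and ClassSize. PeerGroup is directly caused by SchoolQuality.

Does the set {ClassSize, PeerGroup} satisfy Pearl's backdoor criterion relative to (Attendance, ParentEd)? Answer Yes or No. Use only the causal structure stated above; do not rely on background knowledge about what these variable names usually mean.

Backdoor paths from Attendance to ParentEd (paths whose first edge points into Attendance):
  P1: Attendance <- ClassSize -> ParentEd
Condition 1 (no descendant of Attendance in the set): holds — descendants of Attendance are {ParentEd}; none are in {ClassSize, PeerGroup}.
Condition 2 (every backdoor path blocked by {ClassSize, PeerGroup}):
  P1: blocked at fork node ClassSize ∈ conditioning set.
{ClassSize, PeerGroup} satisfies the backdoor criterion.

Yes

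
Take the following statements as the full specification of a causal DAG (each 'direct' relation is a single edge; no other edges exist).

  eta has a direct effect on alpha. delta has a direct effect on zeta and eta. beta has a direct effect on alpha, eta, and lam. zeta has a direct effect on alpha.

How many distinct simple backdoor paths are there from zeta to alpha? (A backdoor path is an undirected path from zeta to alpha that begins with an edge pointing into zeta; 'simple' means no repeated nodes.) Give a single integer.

2

A backdoor path from zeta to alpha is any simple undirected path whose first edge points into zeta (i.e. leaves zeta via a parent).
Parents of zeta: {delta}.
Enumerating:
  P1: zeta <- delta -> eta <- beta -> alpha
  P2: zeta <- delta -> eta -> alpha
That exhausts the simple backdoor paths. Count: 2.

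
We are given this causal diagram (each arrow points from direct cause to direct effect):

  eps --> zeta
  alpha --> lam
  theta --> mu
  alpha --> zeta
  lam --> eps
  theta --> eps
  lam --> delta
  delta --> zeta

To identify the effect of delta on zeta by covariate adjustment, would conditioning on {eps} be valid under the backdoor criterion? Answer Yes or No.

Backdoor paths from delta to zeta (paths whose first edge points into delta):
  P1: delta <- lam <- alpha -> zeta
  P2: delta <- lam -> eps -> zeta
Condition 1 (no descendant of delta in the set): holds — descendants of delta are {zeta}; none are in {eps}.
Condition 2 (every backdoor path blocked by {eps}):
  P1: open — no interior node is in the conditioning set.
  P2: blocked at chain node eps ∈ conditioning set.
{eps} does not satisfy the backdoor criterion.

No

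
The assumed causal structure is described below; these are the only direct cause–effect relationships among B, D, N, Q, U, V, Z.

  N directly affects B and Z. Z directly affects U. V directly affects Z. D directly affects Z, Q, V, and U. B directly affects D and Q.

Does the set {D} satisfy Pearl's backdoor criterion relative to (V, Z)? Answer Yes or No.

Yes

Backdoor paths from V to Z (paths whose first edge points into V):
  P1: V <- D <- B <- N -> Z
  P2: V <- D -> Z
  P3: V <- D -> Q <- B <- N -> Z
  P4: V <- D -> U <- Z
Condition 1 (no descendant of V in the set): holds — descendants of V are {U, Z}; none are in {D}.
Condition 2 (every backdoor path blocked by {D}):
  P1: blocked at chain node D ∈ conditioning set.
  P2: blocked at fork node D ∈ conditioning set.
  P3: blocked at fork node D ∈ conditioning set.
  P4: blocked at fork node D ∈ conditioning set.
{D} satisfies the backdoor criterion.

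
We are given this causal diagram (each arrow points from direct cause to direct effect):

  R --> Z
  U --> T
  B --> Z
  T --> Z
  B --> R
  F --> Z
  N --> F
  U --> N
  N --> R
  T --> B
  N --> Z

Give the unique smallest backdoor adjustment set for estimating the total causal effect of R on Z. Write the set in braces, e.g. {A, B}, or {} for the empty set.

{B, N}

Variables eligible for adjustment (non-descendants of R, excluding R and Z): {B, F, N, T, U}.
Backdoor paths from R to Z:
  P1: R <- N <- U -> T -> B -> Z
  P2: R <- N <- U -> T -> Z
  P3: R <- N -> F -> Z
  P4: R <- N -> Z
  P5: R <- B <- T <- U -> N -> F -> Z
  P6: R <- B <- T <- U -> N -> Z
  P7: R <- B <- T -> Z
  P8: R <- B -> Z
The empty set is not sufficient: P1 (R <- N <- U -> T -> B -> Z) has no collider blocking it and no conditioned non-collider, so it is open.
Try {B, N}:
  P1: blocked at chain node N ∈ conditioning set.
  P2: blocked at chain node N ∈ conditioning set.
  P3: blocked at fork node N ∈ conditioning set.
  P4: blocked at fork node N ∈ conditioning set.
  P5: blocked at chain node B ∈ conditioning set.
  P6: blocked at chain node B ∈ conditioning set.
  P7: blocked at chain node B ∈ conditioning set.
  P8: blocked at fork node B ∈ conditioning set.
{B, N} contains no descendant of R and blocks every backdoor path.
Every element of {B, N} is needed (dropping B leaves P7 open; dropping N leaves P2 open), so no proper subset is valid.
Among all size-2 subsets of the eligible variables, only {B, N} blocks every backdoor path, so it is the unique smallest valid adjustment set.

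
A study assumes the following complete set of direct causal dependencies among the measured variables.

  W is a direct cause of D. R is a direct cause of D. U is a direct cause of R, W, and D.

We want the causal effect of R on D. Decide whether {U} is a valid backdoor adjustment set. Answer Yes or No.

Backdoor paths from R to D (paths whose first edge points into R):
  P1: R <- U -> W -> D
  P2: R <- U -> D
Condition 1 (no descendant of R in the set): holds — descendants of R are {D}; none are in {U}.
Condition 2 (every backdoor path blocked by {U}):
  P1: blocked at fork node U ∈ conditioning set.
  P2: blocked at fork node U ∈ conditioning set.
{U} satisfies the backdoor criterion.

Yes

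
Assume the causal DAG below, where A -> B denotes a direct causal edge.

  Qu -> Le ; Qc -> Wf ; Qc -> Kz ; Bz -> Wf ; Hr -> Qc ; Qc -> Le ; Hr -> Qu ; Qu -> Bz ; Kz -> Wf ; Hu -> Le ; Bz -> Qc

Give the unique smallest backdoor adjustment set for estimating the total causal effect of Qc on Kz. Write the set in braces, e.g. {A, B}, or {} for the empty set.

Variables eligible for adjustment (non-descendants of Qc, excluding Qc and Kz): {Bz, Hr, Hu, Qu}.
Backdoor paths from Qc to Kz:
  P1: Qc <- Hr -> Qu -> Bz -> Wf <- Kz
  P2: Qc <- Bz -> Wf <- Kz
Each backdoor path contains an unconditioned collider, so every path is already blocked with the empty conditioning set:
  P1: blocked at collider Wf (neither it nor any descendant is in the conditioning set).
  P2: blocked at collider Wf (neither it nor any descendant is in the conditioning set).
The empty set is therefore the unique smallest valid set.

{}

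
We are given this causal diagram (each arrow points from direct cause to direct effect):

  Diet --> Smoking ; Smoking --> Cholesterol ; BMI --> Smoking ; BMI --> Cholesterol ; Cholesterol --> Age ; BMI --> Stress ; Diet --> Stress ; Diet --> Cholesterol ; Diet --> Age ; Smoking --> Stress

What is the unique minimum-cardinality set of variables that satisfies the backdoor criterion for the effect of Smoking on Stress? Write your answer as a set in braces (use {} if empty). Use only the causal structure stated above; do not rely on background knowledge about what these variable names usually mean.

Variables eligible for adjustment (non-descendants of Smoking, excluding Smoking and Stress): {BMI, Diet}.
Backdoor paths from Smoking to Stress:
  P1: Smoking <- Diet -> Cholesterol <- BMI -> Stress
  P2: Smoking <- Diet -> Age <- Cholesterol <- BMI -> Stress
  P3: Smoking <- Diet -> Stress
  P4: Smoking <- BMI -> Cholesterol <- Diet -> Stress
  P5: Smoking <- BMI -> Cholesterol -> Age <- Diet -> Stress
  P6: Smoking <- BMI -> Stress
The empty set is not sufficient: P3 (Smoking <- Diet -> Stress) has no collider blocking it and no conditioned non-collider, so it is open.
Try {BMI, Diet}:
  P1: blocked at fork node Diet ∈ conditioning set.
  P2: blocked at fork node Diet ∈ conditioning set.
  P3: blocked at fork node Diet ∈ conditioning set.
  P4: blocked at fork node BMI ∈ conditioning set.
  P5: blocked at fork node BMI ∈ conditioning set.
  P6: blocked at fork node BMI ∈ conditioning set.
{BMI, Diet} contains no descendant of Smoking and blocks every backdoor path.
Every element of {BMI, Diet} is needed (dropping BMI leaves P6 open; dropping Diet leaves P3 open), so no proper subset is valid.
Among all size-2 subsets of the eligible variables, only {BMI, Diet} blocks every backdoor path, so it is the unique smallest valid adjustment set.

{BMI, Diet}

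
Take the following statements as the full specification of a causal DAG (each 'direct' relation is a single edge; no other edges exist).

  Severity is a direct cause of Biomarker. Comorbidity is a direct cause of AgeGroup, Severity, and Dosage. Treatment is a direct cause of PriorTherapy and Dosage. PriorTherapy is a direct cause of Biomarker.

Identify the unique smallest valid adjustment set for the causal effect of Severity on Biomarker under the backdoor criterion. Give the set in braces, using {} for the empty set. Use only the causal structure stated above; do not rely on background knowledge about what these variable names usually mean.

Variables eligible for adjustment (non-descendants of Severity, excluding Severity and Biomarker): {AgeGroup, Comorbidity, Dosage, PriorTherapy, Treatment}.
Backdoor paths from Severity to Biomarker:
  P1: Severity <- Comorbidity -> Dosage <- Treatment -> PriorTherapy -> Biomarker
Each backdoor path contains an unconditioned collider, so every path is already blocked with the empty conditioning set:
  P1: blocked at collider Dosage (neither it nor any descendant is in the conditioning set).
The empty set is therefore the unique smallest valid set.

{}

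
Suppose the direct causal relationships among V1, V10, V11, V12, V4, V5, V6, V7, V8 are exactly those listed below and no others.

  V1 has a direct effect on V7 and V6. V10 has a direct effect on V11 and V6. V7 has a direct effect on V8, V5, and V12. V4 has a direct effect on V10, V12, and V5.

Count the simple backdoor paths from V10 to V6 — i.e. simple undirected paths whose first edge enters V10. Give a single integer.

2

A backdoor path from V10 to V6 is any simple undirected path whose first edge points into V10 (i.e. leaves V10 via a parent).
Parents of V10: {V4}.
Enumerating:
  P1: V10 <- V4 -> V5 <- V7 <- V1 -> V6
  P2: V10 <- V4 -> V12 <- V7 <- V1 -> V6
That exhausts the simple backdoor paths. Count: 2.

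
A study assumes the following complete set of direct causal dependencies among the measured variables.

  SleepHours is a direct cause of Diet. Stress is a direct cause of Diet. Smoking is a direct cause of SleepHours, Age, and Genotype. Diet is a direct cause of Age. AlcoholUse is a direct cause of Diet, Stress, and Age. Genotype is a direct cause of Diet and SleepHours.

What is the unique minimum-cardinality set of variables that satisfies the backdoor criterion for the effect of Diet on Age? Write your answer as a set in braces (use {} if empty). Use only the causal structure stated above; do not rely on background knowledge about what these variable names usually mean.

{AlcoholUse, Smoking}

Variables eligible for adjustment (non-descendants of Diet, excluding Diet and Age): {AlcoholUse, Genotype, SleepHours, Smoking, Stress}.
Backdoor paths from Diet to Age:
  P1: Diet <- AlcoholUse -> Age
  P2: Diet <- Stress <- AlcoholUse -> Age
  P3: Diet <- Genotype <- Smoking -> Age
  P4: Diet <- Genotype -> SleepHours <- Smoking -> Age
  P5: Diet <- SleepHours <- Smoking -> Age
  P6: Diet <- SleepHours <- Genotype <- Smoking -> Age
The empty set is not sufficient: P1 (Diet <- AlcoholUse -> Age) has no collider blocking it and no conditioned non-collider, so it is open.
Try {AlcoholUse, Smoking}:
  P1: blocked at fork node AlcoholUse ∈ conditioning set.
  P2: blocked at fork node AlcoholUse ∈ conditioning set.
  P3: blocked at fork node Smoking ∈ conditioning set.
  P4: blocked at collider SleepHours (neither it nor any descendant is in the conditioning set).
  P5: blocked at fork node Smoking ∈ conditioning set.
  P6: blocked at fork node Smoking ∈ conditioning set.
{AlcoholUse, Smoking} contains no descendant of Diet and blocks every backdoor path.
Every element of {AlcoholUse, Smoking} is needed (dropping AlcoholUse leaves P1 open; dropping Smoking leaves P3 open), so no proper subset is valid.
Among all size-2 subsets of the eligible variables, only {AlcoholUse, Smoking} blocks every backdoor path, so it is the unique smallest valid adjustment set.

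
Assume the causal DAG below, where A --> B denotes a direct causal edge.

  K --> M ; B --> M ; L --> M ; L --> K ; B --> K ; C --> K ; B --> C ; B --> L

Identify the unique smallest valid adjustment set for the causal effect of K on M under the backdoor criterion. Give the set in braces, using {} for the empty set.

{B, L}

Variables eligible for adjustment (non-descendants of K, excluding K and M): {B, C, L}.
Backdoor paths from K to M:
  P1: K <- B -> L -> M
  P2: K <- B -> M
  P3: K <- C <- B -> L -> M
  P4: K <- C <- B -> M
  P5: K <- L <- B -> M
  P6: K <- L -> M
The empty set is not sufficient: P1 (K <- B -> L -> M) has no collider blocking it and no conditioned non-collider, so it is open.
Try {B, L}:
  P1: blocked at fork node B ∈ conditioning set.
  P2: blocked at fork node B ∈ conditioning set.
  P3: blocked at fork node B ∈ conditioning set.
  P4: blocked at fork node B ∈ conditioning set.
  P5: blocked at chain node L ∈ conditioning set.
  P6: blocked at fork node L ∈ conditioning set.
{B, L} contains no descendant of K and blocks every backdoor path.
Every element of {B, L} is needed (dropping B leaves P2 open; dropping L leaves P6 open), so no proper subset is valid.
Among all size-2 subsets of the eligible variables, only {B, L} blocks every backdoor path, so it is the unique smallest valid adjustment set.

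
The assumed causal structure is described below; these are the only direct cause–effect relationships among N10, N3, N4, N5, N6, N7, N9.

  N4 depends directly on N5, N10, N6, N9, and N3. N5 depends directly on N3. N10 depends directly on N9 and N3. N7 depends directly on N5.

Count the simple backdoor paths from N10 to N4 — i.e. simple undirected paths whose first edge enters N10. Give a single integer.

A backdoor path from N10 to N4 is any simple undirected path whose first edge points into N10 (i.e. leaves N10 via a parent).
Parents of N10: {N3, N9}.
Enumerating:
  P1: N10 <- N3 -> N5 -> N4
  P2: N10 <- N3 -> N4
  P3: N10 <- N9 -> N4
That exhausts the simple backdoor paths. Count: 3.

3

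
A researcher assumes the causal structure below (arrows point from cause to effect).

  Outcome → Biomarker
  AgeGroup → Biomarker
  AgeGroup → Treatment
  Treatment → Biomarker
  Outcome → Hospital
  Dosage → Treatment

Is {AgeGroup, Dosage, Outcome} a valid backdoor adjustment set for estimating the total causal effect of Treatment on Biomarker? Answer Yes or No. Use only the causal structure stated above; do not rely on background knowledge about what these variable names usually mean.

Yes

Backdoor paths from Treatment to Biomarker (paths whose first edge points into Treatment):
  P1: Treatment <- AgeGroup -> Biomarker
Condition 1 (no descendant of Treatment in the set): holds — descendants of Treatment are {Biomarker}; none are in {AgeGroup, Dosage, Outcome}.
Condition 2 (every backdoor path blocked by {AgeGroup, Dosage, Outcome}):
  P1: blocked at fork node AgeGroup ∈ conditioning set.
{AgeGroup, Dosage, Outcome} satisfies the backdoor criterion.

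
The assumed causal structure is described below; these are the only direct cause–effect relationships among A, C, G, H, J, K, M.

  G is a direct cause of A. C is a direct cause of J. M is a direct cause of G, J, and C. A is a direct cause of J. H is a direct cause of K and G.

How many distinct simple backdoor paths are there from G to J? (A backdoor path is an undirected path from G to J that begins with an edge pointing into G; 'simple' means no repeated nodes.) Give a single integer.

A backdoor path from G to J is any simple undirected path whose first edge points into G (i.e. leaves G via a parent).
Parents of G: {H, M}.
Enumerating:
  P1: G <- M -> C -> J
  P2: G <- M -> J
That exhausts the simple backdoor paths. Count: 2.

2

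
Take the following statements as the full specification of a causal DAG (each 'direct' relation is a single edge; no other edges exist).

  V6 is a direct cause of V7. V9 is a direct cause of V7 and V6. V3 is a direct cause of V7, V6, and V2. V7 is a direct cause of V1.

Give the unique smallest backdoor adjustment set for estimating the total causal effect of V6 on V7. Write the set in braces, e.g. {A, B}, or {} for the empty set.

Variables eligible for adjustment (non-descendants of V6, excluding V6 and V7): {V2, V3, V9}.
Backdoor paths from V6 to V7:
  P1: V6 <- V3 -> V7
  P2: V6 <- V9 -> V7
The empty set is not sufficient: P1 (V6 <- V3 -> V7) has no collider blocking it and no conditioned non-collider, so it is open.
Try {V3, V9}:
  P1: blocked at fork node V3 ∈ conditioning set.
  P2: blocked at fork node V9 ∈ conditioning set.
{V3, V9} contains no descendant of V6 and blocks every backdoor path.
Every element of {V3, V9} is needed (dropping V3 leaves P1 open; dropping V9 leaves P2 open), so no proper subset is valid.
Among all size-2 subsets of the eligible variables, only {V3, V9} blocks every backdoor path, so it is the unique smallest valid adjustment set.

{V3, V9}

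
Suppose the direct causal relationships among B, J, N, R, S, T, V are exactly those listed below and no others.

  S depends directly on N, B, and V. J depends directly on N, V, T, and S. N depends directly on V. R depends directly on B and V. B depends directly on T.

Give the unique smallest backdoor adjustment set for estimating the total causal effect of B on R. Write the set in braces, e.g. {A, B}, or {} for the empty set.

Variables eligible for adjustment (non-descendants of B, excluding B and R): {N, T, V}.
Backdoor paths from B to R:
  P1: B <- T -> J <- V -> R
  P2: B <- T -> J <- N <- V -> R
  P3: B <- T -> J <- N -> S <- V -> R
  P4: B <- T -> J <- S <- V -> R
  P5: B <- T -> J <- S <- N <- V -> R
Each backdoor path contains an unconditioned collider, so every path is already blocked with the empty conditioning set:
  P1: blocked at collider J (neither it nor any descendant is in the conditioning set).
  P2: blocked at collider J (neither it nor any descendant is in the conditioning set).
  P3: blocked at collider J (neither it nor any descendant is in the conditioning set).
  P4: blocked at collider J (neither it nor any descendant is in the conditioning set).
  P5: blocked at collider J (neither it nor any descendant is in the conditioning set).
The empty set is therefore the unique smallest valid set.

{}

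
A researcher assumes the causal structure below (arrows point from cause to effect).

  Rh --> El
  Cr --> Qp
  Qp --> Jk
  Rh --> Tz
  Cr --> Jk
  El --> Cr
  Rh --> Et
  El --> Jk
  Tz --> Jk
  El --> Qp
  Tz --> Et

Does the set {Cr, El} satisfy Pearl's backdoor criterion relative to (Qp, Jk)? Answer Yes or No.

Yes

Backdoor paths from Qp to Jk (paths whose first edge points into Qp):
  P1: Qp <- El <- Rh -> Tz -> Jk
  P2: Qp <- El <- Rh -> Et <- Tz -> Jk
  P3: Qp <- El -> Cr -> Jk
  P4: Qp <- El -> Jk
  P5: Qp <- Cr <- El <- Rh -> Tz -> Jk
  P6: Qp <- Cr <- El <- Rh -> Et <- Tz -> Jk
  P7: Qp <- Cr <- El -> Jk
  P8: Qp <- Cr -> Jk
Condition 1 (no descendant of Qp in the set): holds — descendants of Qp are {Jk}; none are in {Cr, El}.
Condition 2 (every backdoor path blocked by {Cr, El}):
  P1: blocked at chain node El ∈ conditioning set.
  P2: blocked at chain node El ∈ conditioning set.
  P3: blocked at fork node El ∈ conditioning set.
  P4: blocked at fork node El ∈ conditioning set.
  P5: blocked at chain node Cr ∈ conditioning set.
  P6: blocked at chain node Cr ∈ conditioning set.
  P7: blocked at chain node Cr ∈ conditioning set.
  P8: blocked at fork node Cr ∈ conditioning set.
{Cr, El} satisfies the backdoor criterion.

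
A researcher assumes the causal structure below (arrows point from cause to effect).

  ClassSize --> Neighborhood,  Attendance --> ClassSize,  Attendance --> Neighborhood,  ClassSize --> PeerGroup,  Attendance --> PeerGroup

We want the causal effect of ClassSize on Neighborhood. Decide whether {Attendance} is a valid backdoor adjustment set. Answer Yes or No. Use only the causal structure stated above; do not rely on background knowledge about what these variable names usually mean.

Yes

Backdoor paths from ClassSize to Neighborhood (paths whose first edge points into ClassSize):
  P1: ClassSize <- Attendance -> Neighborhood
Condition 1 (no descendant of ClassSize in the set): holds — descendants of ClassSize are {Neighborhood, PeerGroup}; none are in {Attendance}.
Condition 2 (every backdoor path blocked by {Attendance}):
  P1: blocked at fork node Attendance ∈ conditioning set.
{Attendance} satisfies the backdoor criterion.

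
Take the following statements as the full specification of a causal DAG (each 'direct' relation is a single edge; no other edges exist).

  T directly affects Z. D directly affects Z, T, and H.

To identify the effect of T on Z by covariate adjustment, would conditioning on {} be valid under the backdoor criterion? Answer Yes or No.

No

Backdoor paths from T to Z (paths whose first edge points into T):
  P1: T <- D -> Z
Condition 1 (no descendant of T in the set): holds — descendants of T are {Z}; none are in {}.
Condition 2 (every backdoor path blocked by {}):
  P1: open — no interior node is in the conditioning set.
{} does not satisfy the backdoor criterion.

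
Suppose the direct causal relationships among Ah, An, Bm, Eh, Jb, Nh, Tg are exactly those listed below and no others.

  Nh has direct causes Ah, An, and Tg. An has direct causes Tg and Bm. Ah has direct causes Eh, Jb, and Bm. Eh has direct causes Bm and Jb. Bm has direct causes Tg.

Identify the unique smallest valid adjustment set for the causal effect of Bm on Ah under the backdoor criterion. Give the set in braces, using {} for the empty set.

Variables eligible for adjustment (non-descendants of Bm, excluding Bm and Ah): {Jb, Tg}.
Backdoor paths from Bm to Ah:
  P1: Bm <- Tg -> An -> Nh <- Ah
  P2: Bm <- Tg -> Nh <- Ah
Each backdoor path contains an unconditioned collider, so every path is already blocked with the empty conditioning set:
  P1: blocked at collider Nh (neither it nor any descendant is in the conditioning set).
  P2: blocked at collider Nh (neither it nor any descendant is in the conditioning set).
The empty set is therefore the unique smallest valid set.

{}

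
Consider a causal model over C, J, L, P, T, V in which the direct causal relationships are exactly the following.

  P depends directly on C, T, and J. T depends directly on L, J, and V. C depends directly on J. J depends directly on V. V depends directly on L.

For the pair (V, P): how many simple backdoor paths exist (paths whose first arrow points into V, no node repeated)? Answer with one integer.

A backdoor path from V to P is any simple undirected path whose first edge points into V (i.e. leaves V via a parent).
Parents of V: {L}.
Enumerating:
  P1: V <- L -> T <- J -> C -> P
  P2: V <- L -> T <- J -> P
  P3: V <- L -> T -> P
That exhausts the simple backdoor paths. Count: 3.

3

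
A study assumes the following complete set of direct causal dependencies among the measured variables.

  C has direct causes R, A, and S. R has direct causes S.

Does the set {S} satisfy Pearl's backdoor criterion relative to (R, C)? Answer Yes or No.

Backdoor paths from R to C (paths whose first edge points into R):
  P1: R <- S -> C
Condition 1 (no descendant of R in the set): holds — descendants of R are {C}; none are in {S}.
Condition 2 (every backdoor path blocked by {S}):
  P1: blocked at fork node S ∈ conditioning set.
{S} satisfies the backdoor criterion.

Yes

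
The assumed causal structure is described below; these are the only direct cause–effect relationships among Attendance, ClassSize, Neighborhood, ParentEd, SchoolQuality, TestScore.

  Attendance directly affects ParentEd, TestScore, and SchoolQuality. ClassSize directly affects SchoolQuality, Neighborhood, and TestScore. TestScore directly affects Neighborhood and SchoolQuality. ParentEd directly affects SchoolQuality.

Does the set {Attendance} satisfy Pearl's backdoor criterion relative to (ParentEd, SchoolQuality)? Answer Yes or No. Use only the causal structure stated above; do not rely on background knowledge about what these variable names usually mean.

Yes

Backdoor paths from ParentEd to SchoolQuality (paths whose first edge points into ParentEd):
  P1: ParentEd <- Attendance -> TestScore <- ClassSize -> SchoolQuality
  P2: ParentEd <- Attendance -> TestScore -> SchoolQuality
  P3: ParentEd <- Attendance -> TestScore -> Neighborhood <- ClassSize -> SchoolQuality
  P4: ParentEd <- Attendance -> SchoolQuality
Condition 1 (no descendant of ParentEd in the set): holds — descendants of ParentEd are {SchoolQuality}; none are in {Attendance}.
Condition 2 (every backdoor path blocked by {Attendance}):
  P1: blocked at fork node Attendance ∈ conditioning set.
  P2: blocked at fork node Attendance ∈ conditioning set.
  P3: blocked at fork node Attendance ∈ conditioning set.
  P4: blocked at fork node Attendance ∈ conditioning set.
{Attendance} satisfies the backdoor criterion.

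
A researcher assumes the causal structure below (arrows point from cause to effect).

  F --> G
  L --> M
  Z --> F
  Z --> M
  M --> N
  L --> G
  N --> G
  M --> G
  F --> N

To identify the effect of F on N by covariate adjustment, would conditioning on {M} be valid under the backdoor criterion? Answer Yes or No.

Backdoor paths from F to N (paths whose first edge points into F):
  P1: F <- Z -> M <- L -> G <- N
  P2: F <- Z -> M -> N
  P3: F <- Z -> M -> G <- N
Condition 1 (no descendant of F in the set): holds — descendants of F are {G, N}; none are in {M}.
Condition 2 (every backdoor path blocked by {M}):
  P1: blocked at collider G (neither it nor any descendant is in the conditioning set).
  P2: blocked at chain node M ∈ conditioning set.
  P3: blocked at chain node M ∈ conditioning set.
{M} satisfies the backdoor criterion.

Yes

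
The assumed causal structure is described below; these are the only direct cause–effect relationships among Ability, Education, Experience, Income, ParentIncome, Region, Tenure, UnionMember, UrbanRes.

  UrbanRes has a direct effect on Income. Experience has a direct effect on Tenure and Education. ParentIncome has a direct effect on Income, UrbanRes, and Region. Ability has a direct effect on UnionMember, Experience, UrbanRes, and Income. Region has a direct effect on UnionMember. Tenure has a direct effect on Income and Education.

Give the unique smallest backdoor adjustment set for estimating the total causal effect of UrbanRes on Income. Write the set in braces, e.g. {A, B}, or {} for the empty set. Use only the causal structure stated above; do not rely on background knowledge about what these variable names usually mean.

{Ability, ParentIncome}

Variables eligible for adjustment (non-descendants of UrbanRes, excluding UrbanRes and Income): {Ability, Education, Experience, ParentIncome, Region, Tenure, UnionMember}.
Backdoor paths from UrbanRes to Income:
  P1: UrbanRes <- Ability -> Experience -> Tenure -> Income
  P2: UrbanRes <- Ability -> Experience -> Education <- Tenure -> Income
  P3: UrbanRes <- Ability -> Income
  P4: UrbanRes <- Ability -> UnionMember <- Region <- ParentIncome -> Income
  P5: UrbanRes <- ParentIncome -> Income
  P6: UrbanRes <- ParentIncome -> Region -> UnionMember <- Ability -> Experience -> Tenure -> Income
  P7: UrbanRes <- ParentIncome -> Region -> UnionMember <- Ability -> Experience -> Education <- Tenure -> Income
  P8: UrbanRes <- ParentIncome -> Region -> UnionMember <- Ability -> Income
The empty set is not sufficient: P1 (UrbanRes <- Ability -> Experience -> Tenure -> Income) has no collider blocking it and no conditioned non-collider, so it is open.
Try {Ability, ParentIncome}:
  P1: blocked at fork node Ability ∈ conditioning set.
  P2: blocked at fork node Ability ∈ conditioning set.
  P3: blocked at fork node Ability ∈ conditioning set.
  P4: blocked at fork node Ability ∈ conditioning set.
  P5: blocked at fork node ParentIncome ∈ conditioning set.
  P6: blocked at fork node ParentIncome ∈ conditioning set.
  P7: blocked at fork node ParentIncome ∈ conditioning set.
  P8: blocked at fork node ParentIncome ∈ conditioning set.
{Ability, ParentIncome} contains no descendant of UrbanRes and blocks every backdoor path.
Every element of {Ability, ParentIncome} is needed (dropping Ability leaves P1 open; dropping ParentIncome leaves P5 open), so no proper subset is valid.
Among all size-2 subsets of the eligible variables, only {Ability, ParentIncome} blocks every backdoor path, so it is the unique smallest valid adjustment set.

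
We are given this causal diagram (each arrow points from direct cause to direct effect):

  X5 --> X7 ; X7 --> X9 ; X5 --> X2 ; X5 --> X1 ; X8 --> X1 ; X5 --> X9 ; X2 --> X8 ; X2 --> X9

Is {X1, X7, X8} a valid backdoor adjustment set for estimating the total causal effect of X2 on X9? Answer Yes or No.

Backdoor paths from X2 to X9 (paths whose first edge points into X2):
  P1: X2 <- X5 -> X7 -> X9
  P2: X2 <- X5 -> X9
Condition 1 (no descendant of X2 in the set): FAILS — X1 and X8 are descendants of X2.
Condition 2 (every backdoor path blocked by {X1, X7, X8}):
  P1: blocked at chain node X7 ∈ conditioning set.
  P2: open — no interior node is in the conditioning set.
{X1, X7, X8} does not satisfy the backdoor criterion.

No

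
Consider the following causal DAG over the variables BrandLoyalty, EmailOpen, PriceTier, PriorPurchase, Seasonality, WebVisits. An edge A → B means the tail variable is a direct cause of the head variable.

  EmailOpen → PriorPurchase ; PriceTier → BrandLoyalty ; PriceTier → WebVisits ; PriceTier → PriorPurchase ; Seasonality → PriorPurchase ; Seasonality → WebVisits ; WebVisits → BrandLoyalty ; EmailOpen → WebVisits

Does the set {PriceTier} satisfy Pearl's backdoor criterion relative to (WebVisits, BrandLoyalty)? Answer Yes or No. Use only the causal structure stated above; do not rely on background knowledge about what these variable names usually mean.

Backdoor paths from WebVisits to BrandLoyalty (paths whose first edge points into WebVisits):
  P1: WebVisits <- EmailOpen -> PriorPurchase <- PriceTier -> BrandLoyalty
  P2: WebVisits <- PriceTier -> BrandLoyalty
  P3: WebVisits <- Seasonality -> PriorPurchase <- PriceTier -> BrandLoyalty
Condition 1 (no descendant of WebVisits in the set): holds — descendants of WebVisits are {BrandLoyalty}; none are in {PriceTier}.
Condition 2 (every backdoor path blocked by {PriceTier}):
  P1: blocked at collider PriorPurchase (neither it nor any descendant is in the conditioning set).
  P2: blocked at fork node PriceTier ∈ conditioning set.
  P3: blocked at collider PriorPurchase (neither it nor any descendant is in the conditioning set).
{PriceTier} satisfies the backdoor criterion.

Yes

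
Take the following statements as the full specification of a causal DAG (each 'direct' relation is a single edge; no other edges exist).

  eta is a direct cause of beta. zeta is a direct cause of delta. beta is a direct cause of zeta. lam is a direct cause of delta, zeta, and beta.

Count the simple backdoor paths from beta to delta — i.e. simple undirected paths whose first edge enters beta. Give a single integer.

A backdoor path from beta to delta is any simple undirected path whose first edge points into beta (i.e. leaves beta via a parent).
Parents of beta: {eta, lam}.
Enumerating:
  P1: beta <- lam -> zeta -> delta
  P2: beta <- lam -> delta
That exhausts the simple backdoor paths. Count: 2.

2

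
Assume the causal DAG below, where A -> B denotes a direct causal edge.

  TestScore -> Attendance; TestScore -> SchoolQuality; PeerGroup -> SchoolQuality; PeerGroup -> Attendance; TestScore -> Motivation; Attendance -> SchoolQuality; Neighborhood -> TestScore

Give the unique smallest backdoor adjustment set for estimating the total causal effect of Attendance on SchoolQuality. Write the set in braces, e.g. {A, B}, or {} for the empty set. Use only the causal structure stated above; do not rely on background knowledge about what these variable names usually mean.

Variables eligible for adjustment (non-descendants of Attendance, excluding Attendance and SchoolQuality): {Motivation, Neighborhood, PeerGroup, TestScore}.
Backdoor paths from Attendance to SchoolQuality:
  P1: Attendance <- PeerGroup -> SchoolQuality
  P2: Attendance <- TestScore -> SchoolQuality
The empty set is not sufficient: P1 (Attendance <- PeerGroup -> SchoolQuality) has no collider blocking it and no conditioned non-collider, so it is open.
Try {PeerGroup, TestScore}:
  P1: blocked at fork node PeerGroup ∈ conditioning set.
  P2: blocked at fork node TestScore ∈ conditioning set.
{PeerGroup, TestScore} contains no descendant of Attendance and blocks every backdoor path.
Every element of {PeerGroup, TestScore} is needed (dropping PeerGroup leaves P1 open; dropping TestScore leaves P2 open), so no proper subset is valid.
Among all size-2 subsets of the eligible variables, only {PeerGroup, TestScore} blocks every backdoor path, so it is the unique smallest valid adjustment set.

{PeerGroup, TestScore}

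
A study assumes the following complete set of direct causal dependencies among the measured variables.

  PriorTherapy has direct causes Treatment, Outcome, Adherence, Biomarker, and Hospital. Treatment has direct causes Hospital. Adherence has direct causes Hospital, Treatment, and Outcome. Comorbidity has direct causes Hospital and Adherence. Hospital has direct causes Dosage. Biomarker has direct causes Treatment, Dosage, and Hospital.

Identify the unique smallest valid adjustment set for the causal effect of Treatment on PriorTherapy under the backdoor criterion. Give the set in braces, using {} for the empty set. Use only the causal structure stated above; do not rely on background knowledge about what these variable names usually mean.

Variables eligible for adjustment (non-descendants of Treatment, excluding Treatment and PriorTherapy): {Dosage, Hospital, Outcome}.
Backdoor paths from Treatment to PriorTherapy:
  P1: Treatment <- Hospital <- Dosage -> Biomarker -> PriorTherapy
  P2: Treatment <- Hospital -> Biomarker -> PriorTherapy
  P3: Treatment <- Hospital -> Adherence <- Outcome -> PriorTherapy
  P4: Treatment <- Hospital -> Adherence -> PriorTherapy
  P5: Treatment <- Hospital -> Comorbidity <- Adherence <- Outcome -> PriorTherapy
  P6: Treatment <- Hospital -> Comorbidity <- Adherence -> PriorTherapy
  P7: Treatment <- Hospital -> PriorTherapy
The empty set is not sufficient: P1 (Treatment <- Hospital <- Dosage -> Biomarker -> PriorTherapy) has no collider blocking it and no conditioned non-collider, so it is open.
Try {Hospital}:
  P1: blocked at chain node Hospital ∈ conditioning set.
  P2: blocked at fork node Hospital ∈ conditioning set.
  P3: blocked at fork node Hospital ∈ conditioning set.
  P4: blocked at fork node Hospital ∈ conditioning set.
  P5: blocked at fork node Hospital ∈ conditioning set.
  P6: blocked at fork node Hospital ∈ conditioning set.
  P7: blocked at fork node Hospital ∈ conditioning set.
{Hospital} contains no descendant of Treatment and blocks every backdoor path.
No other singleton works — e.g. {Dosage} leaves P2 open — so {Hospital} is the unique smallest valid adjustment set.

{Hospital}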